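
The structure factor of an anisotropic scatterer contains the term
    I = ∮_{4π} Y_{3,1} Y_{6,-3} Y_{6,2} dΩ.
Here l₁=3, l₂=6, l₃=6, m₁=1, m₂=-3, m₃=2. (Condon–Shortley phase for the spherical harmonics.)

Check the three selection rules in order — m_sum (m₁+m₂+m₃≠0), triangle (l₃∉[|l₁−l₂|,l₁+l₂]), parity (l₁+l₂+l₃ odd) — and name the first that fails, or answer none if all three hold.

parity

m₁+m₂+m₃ = 1 − 3 + 2 = 0  ✓
triangle: |3−6|=3 ≤ l₃=6 ≤ 3+6=9  ✓
parity: l₁+l₂+l₃ = 15 is odd  ✗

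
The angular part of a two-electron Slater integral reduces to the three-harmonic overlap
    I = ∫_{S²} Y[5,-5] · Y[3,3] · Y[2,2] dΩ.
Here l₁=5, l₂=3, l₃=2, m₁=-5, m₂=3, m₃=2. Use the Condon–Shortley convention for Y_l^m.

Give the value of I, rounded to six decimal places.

-0.347235

m-sum 0 ✓  L=10 even ✓  2≤2≤8 ✓
Π(2lᵢ+1) = 11×7×5 = 385
triangle coeff Δ(5,3,2) = 1/2310
Σ_t [3,3]: t=3:−1/144 = -1/144
(3j)²=10/231 [(5 3 2; 0 0 0)], sign=-1
Σ_t [6,6]: t=6:+1/17280 = 1/17280
(3j)²=1/11 [(5 3 2; -5 3 2)], sign=+1
⇒ 4πI² = 50/33
I = (-1)√(50/33/(4π)) = -0.34723469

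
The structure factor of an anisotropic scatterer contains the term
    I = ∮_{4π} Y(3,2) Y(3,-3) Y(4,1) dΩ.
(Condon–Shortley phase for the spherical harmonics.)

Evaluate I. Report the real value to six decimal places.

m-sum 0 ✓  L=10 even ✓  0≤4≤6 ✓
Π(2lᵢ+1) = 7×7×9 = 441
triangle coeff Δ(3,3,4) = 1/34650
Σ_t [0,2]: t=0:+1/72 t=1:−1/16 t=2:+1/72 = -5/144
(3j)²=2/77 [(3 3 4; 0 0 0)], sign=-1
Σ_t [0,0]: t=0:+1/288 = 1/288
(3j)²=5/231 [(3 3 4; 2 -3 1)], sign=-1
⇒ 4πI² = 30/121
I = (+1)√(30/121/(4π)) = 0.14046335

0.140463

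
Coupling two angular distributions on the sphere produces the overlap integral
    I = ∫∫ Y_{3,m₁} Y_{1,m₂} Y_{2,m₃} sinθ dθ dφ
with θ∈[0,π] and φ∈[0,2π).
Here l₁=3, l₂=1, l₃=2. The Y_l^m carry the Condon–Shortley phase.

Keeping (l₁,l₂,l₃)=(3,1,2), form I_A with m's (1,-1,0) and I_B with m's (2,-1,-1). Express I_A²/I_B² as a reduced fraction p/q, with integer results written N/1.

3/5

Same 3,1,2: normalisation and zero-m 3j drop out of the ratio.
A: Δ: 2! 4! 0! / 7! → 1/105; sum: t=0:+1/8 = 1/8; 3j²(3 1 2; 1 -1 0) = Δ·Π!·Σ² = 2/35  (sign +1)
B: Δ: 2! 4! 0! / 7! → 1/105; sum: t=0:+1/12 = 1/12; 3j²(3 1 2; 2 -1 -1) = Δ·Π!·Σ² = 2/21  (sign -1)
I_A²/I_B² = (2/35)/(2/21) = 3/5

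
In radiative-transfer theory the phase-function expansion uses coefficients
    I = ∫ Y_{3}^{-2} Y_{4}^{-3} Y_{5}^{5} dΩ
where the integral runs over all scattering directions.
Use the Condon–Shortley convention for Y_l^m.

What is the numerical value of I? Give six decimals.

m-sum 0 ✓  L=12 even ✓  1≤5≤7 ✓
Π(2lᵢ+1) = 7×9×11 = 693
triangle coeff Δ(3,4,5) = 1/180180
Σ_t [0,2]: t=0:+1/576 t=1:−1/144 t=2:+1/576 = -1/288
(3j)²=20/1001 [(3 4 5; 0 0 0)], sign=+1
Σ_t [1,1]: t=1:−1/17280 = -1/17280
(3j)²=35/858 [(3 4 5; -2 -3 5)], sign=-1
⇒ 4πI² = 1050/1859
I = (-1)√(1050/1859/(4π)) = -0.21200691

-0.212007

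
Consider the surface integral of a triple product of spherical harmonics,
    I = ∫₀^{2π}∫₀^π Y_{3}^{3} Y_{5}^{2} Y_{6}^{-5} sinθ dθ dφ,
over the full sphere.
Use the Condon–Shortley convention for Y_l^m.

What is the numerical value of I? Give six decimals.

0.169016

m-sum 0 ✓  L=14 even ✓  2≤6≤8 ✓
Π(2lᵢ+1) = 7×11×13 = 1001
triangle coeff Δ(3,5,6) = 1/675675
Σ_t [0,2]: t=0:+1/8640 t=1:−1/2304 t=2:+1/8640 = -7/34560
(3j)²=7/429 [(3 5 6; 0 0 0)], sign=-1
Σ_t [0,0]: t=0:+1/241920 = 1/241920
(3j)²=2/91 [(3 5 6; 3 2 -5)], sign=-1
⇒ 4πI² = 14/39
I = (+1)√(14/39/(4π)) = 0.16901560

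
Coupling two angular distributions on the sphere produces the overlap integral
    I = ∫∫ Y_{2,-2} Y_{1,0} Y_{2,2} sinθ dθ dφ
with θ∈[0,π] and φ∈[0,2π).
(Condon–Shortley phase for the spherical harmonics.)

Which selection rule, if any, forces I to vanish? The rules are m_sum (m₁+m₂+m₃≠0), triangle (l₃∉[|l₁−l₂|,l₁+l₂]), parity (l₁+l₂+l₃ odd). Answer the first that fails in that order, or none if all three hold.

azimuthal sum: -2 + 0 + 2 = 0  ✓
1 ≤ 2 ≤ 3 (triangle on l)  ✓
L = 2 + 1 + 2 = 5 (odd)  ✗

parity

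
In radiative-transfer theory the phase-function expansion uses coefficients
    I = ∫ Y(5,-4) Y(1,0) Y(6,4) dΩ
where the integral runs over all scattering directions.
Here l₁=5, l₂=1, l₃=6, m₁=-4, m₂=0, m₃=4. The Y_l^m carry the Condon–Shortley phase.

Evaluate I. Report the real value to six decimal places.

Rules hold: Σm=0, L=12 even, 4≤6≤6.
N = 11·3·13 = 429
Δ = 0!·10!·2!/13! = 1/858
Racah Σ t=0..0: t=0:+1/14400 = 1/14400
⇒ 3j(5 1 6; 0 0 0)² = 6/143, sgn +1
Racah Σ t=0..0: t=0:+1/362880 = 1/362880
⇒ 3j(5 1 6; -4 0 4)² = 10/429, sgn +1
4πI² = N·(3j₀)²·(3jₘ)² = 60/143
I = +1·√(0.41958/4π) = 0.18272698

0.182727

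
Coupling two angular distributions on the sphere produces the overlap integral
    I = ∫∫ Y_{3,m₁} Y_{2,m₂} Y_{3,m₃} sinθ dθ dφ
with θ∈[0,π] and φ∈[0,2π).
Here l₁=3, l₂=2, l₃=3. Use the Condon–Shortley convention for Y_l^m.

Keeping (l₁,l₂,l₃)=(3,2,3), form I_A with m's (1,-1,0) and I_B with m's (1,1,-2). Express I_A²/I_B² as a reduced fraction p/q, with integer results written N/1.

l's match ⇒ only the (l;m) 3-j factors differ between A and B.
A: triangle coeff Δ(3,2,3) = 1/3780; Σ_t [0,1]: t=0:+1/8 t=1:−1/12 = 1/24; (3j)²=1/210 [(3 2 3; 1 -1 0)], sign=-1
B: triangle coeff Δ(3,2,3) = 1/3780; Σ_t [1,2]: t=1:−1/12 t=2:+1/48 = -1/16; (3j)²=1/28 [(3 2 3; 1 1 -2)], sign=+1
I_A²/I_B² = (1/210)/(1/28) = 2/15

2/15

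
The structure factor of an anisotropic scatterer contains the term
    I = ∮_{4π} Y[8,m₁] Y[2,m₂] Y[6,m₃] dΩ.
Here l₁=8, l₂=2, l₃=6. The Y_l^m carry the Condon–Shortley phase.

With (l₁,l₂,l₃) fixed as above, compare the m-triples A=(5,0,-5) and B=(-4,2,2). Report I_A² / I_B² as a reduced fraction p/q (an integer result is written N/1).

Same 8,2,6: normalisation and zero-m 3j drop out of the ratio.
A: Δ: 4! 12! 0! / 17! → 1/30940; sum: t=2:+1/159667200 = 1/159667200; 3j²(8 2 6; 5 0 -5) = Δ·Π!·Σ² = 9/1190  (sign -1)
B: Δ: 4! 12! 0! / 17! → 1/30940; sum: t=4:+1/23224320 = 1/23224320; 3j²(8 2 6; -4 2 2) = Δ·Π!·Σ² = 99/6188  (sign +1)
I_A²/I_B² = (9/1190)/(99/6188) = 26/55

26/55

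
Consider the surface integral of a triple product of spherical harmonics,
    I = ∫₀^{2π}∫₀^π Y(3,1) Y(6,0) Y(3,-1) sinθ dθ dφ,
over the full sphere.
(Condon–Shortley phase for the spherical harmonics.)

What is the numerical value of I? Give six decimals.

0.177816

Checks pass: Σm=0; 12 even; l₃=3∈[3,9].
(2·3+1)(2·6+1)(2·3+1) = 637
Δ: 6! 0! 6! / 13! → 1/12012
sum: t=3:−1/1296 = -1/1296
3j²(3 6 3; 0 0 0) = Δ·Π!·Σ² = 100/3003  (sign +1)
sum: t=2:+1/2304 = 1/2304
3j²(3 6 3; 1 0 -1) = Δ·Π!·Σ² = 75/4004  (sign +1)
combine: 4πI² = 637·100/3003·75/4004 = 625/1573
take √, sign +1: I = 0.17781595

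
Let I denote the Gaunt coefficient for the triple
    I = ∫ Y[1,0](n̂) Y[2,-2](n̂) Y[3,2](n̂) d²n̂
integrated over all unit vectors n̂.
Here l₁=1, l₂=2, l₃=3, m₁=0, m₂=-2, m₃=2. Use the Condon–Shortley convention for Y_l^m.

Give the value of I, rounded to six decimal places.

Checks pass: Σm=0; 6 even; l₃=3∈[1,3].
(2·1+1)(2·2+1)(2·3+1) = 105
Δ: 0! 2! 4! / 7! → 1/105
sum: t=0:+1/4 = 1/4
3j²(1 2 3; 0 0 0) = Δ·Π!·Σ² = 3/35  (sign -1)
sum: t=0:+1/24 = 1/24
3j²(1 2 3; 0 -2 2) = Δ·Π!·Σ² = 1/21  (sign -1)
combine: 4πI² = 105·3/35·1/21 = 3/7
take √, sign +1: I = 0.18467439

0.184674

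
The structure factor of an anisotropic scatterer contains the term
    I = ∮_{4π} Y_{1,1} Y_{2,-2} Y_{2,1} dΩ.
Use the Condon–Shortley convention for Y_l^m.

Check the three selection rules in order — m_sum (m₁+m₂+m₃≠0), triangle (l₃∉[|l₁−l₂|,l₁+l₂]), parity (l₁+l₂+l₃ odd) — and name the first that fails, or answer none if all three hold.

azimuthal sum: 1 − 2 + 1 = 0  ✓
1 ≤ 2 ≤ 3 (triangle on l)  ✓
L = 1 + 2 + 2 = 5 (odd)  ✗

parity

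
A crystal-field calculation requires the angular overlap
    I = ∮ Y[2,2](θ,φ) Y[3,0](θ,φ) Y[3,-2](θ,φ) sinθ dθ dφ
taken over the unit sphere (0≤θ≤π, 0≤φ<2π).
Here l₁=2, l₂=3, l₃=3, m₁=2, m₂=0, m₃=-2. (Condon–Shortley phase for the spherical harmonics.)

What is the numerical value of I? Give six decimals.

Checks pass: Σm=0; 8 even; l₃=3∈[1,5].
(2·2+1)(2·3+1)(2·3+1) = 245
Δ: 2! 2! 4! / 9! → 1/3780
sum: t=0:+1/24 t=1:−1/4 t=2:+1/24 = -1/6
3j²(2 3 3; 0 0 0) = Δ·Π!·Σ² = 4/105  (sign +1)
sum: t=0:+1/24 = 1/24
3j²(2 3 3; 2 0 -2) = Δ·Π!·Σ² = 1/21  (sign -1)
combine: 4πI² = 245·4/105·1/21 = 4/9
take √, sign -1: I = -0.18806319

-0.188063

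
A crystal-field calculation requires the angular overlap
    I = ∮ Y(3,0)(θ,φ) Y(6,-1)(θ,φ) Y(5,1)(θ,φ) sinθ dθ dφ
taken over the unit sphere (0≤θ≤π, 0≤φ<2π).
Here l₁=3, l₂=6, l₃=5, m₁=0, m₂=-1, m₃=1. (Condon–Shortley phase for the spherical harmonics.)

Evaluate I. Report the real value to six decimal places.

-0.123080

Rules hold: Σm=0, L=14 even, 3≤5≤9.
N = 7·13·11 = 1001
Δ = 4!·2!·8!/15! = 1/675675
Racah Σ t=1..3: t=1:−1/8640 t=2:+1/2304 t=3:−1/8640 = 7/34560
⇒ 3j(3 6 5; 0 0 0)² = 7/429, sgn -1
Racah Σ t=1..3: t=1:−1/6912 t=2:+1/2880 t=3:−1/17280 = 1/6912
⇒ 3j(3 6 5; 0 -1 1)² = 5/429, sgn +1
4πI² = N·(3j₀)²·(3jₘ)² = 245/1287
I = -1·√(0.190365/4π) = -0.12308038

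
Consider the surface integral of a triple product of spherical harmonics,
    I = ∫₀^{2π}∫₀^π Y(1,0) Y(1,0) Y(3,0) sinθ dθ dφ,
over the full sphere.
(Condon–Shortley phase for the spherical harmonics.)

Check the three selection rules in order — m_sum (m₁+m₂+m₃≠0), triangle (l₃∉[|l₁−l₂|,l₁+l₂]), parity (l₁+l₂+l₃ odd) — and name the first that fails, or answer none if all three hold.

triangle

m₁+m₂+m₃ = 0 + 0 + 0 = 0  ✓
triangle: |1−1|=0 ≤ l₃=3 ≤ 1+1=2  ✗
parity: l₁+l₂+l₃ = 5 is odd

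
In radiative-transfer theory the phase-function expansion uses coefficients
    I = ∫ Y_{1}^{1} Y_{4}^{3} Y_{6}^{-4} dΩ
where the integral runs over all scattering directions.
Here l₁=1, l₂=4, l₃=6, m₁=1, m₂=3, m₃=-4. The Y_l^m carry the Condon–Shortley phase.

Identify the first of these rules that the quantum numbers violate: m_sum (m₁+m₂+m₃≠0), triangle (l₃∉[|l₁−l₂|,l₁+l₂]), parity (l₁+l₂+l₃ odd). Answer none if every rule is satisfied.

Σmᵢ = 0  ✓
l₃∈[|l₁−l₂|,l₁+l₂]=[3,5], have l₃=6  ✗
Σlᵢ = 11 ⇒ odd

triangle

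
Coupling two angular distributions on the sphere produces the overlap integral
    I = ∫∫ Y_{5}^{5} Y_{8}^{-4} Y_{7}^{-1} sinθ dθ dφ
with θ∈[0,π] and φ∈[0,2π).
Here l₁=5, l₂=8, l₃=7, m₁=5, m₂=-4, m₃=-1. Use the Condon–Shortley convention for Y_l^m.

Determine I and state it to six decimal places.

0.170302

Rules hold: Σm=0, L=20 even, 3≤7≤13.
N = 11·17·15 = 2805
Δ = 6!·4!·10!/21! = 1/814773960
Racah Σ t=1..5: t=1:−1/87091200 t=2:+1/4976640 t=3:−1/2073600 t=4:+1/4976640 t=5:−1/87091200 = -1/9676800
⇒ 3j(5 8 7; 0 0 0)² = 360/46189, sgn +1
Racah Σ t=0..0: t=0:+1/298598400 = 1/298598400
⇒ 3j(5 8 7; 5 -4 -1)² = 70/4199, sgn +1
4πI² = N·(3j₀)²·(3jₘ)² = 378000/1037153
I = +1·√(0.364459/4π) = 0.17030192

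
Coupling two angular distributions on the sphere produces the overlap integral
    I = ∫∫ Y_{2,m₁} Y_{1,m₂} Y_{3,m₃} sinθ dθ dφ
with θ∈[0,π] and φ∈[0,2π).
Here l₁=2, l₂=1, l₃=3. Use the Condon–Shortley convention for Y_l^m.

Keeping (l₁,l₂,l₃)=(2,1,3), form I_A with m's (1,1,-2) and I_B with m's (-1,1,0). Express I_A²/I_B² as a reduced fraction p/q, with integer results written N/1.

10/3

l's match ⇒ only the (l;m) 3-j factors differ between A and B.
A: triangle coeff Δ(2,1,3) = 1/105; Σ_t [0,0]: t=0:+1/12 = 1/12; (3j)²=2/21 [(2 1 3; 1 1 -2)], sign=-1
B: triangle coeff Δ(2,1,3) = 1/105; Σ_t [0,0]: t=0:+1/12 = 1/12; (3j)²=1/35 [(2 1 3; -1 1 0)], sign=-1
I_A²/I_B² = (2/21)/(1/35) = 10/3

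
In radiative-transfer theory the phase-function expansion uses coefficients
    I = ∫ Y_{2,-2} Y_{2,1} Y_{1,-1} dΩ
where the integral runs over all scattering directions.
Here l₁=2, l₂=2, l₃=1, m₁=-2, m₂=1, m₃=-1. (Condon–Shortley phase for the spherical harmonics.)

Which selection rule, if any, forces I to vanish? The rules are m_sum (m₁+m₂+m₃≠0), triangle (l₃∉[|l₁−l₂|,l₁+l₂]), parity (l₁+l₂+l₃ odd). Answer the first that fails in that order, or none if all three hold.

Σmᵢ = -2  ✗
l₃∈[|l₁−l₂|,l₁+l₂]=[0,4], have l₃=1
Σlᵢ = 5 ⇒ odd

m_sum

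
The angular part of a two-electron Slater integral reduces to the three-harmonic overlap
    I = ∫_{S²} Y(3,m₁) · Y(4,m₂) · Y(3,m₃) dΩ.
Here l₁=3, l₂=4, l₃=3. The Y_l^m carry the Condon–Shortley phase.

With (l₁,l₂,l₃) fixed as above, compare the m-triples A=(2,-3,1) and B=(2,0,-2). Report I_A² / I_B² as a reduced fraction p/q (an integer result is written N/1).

2/7

Shared (l₁,l₂,l₃)=(3,4,3): N and (l;000)² cancel in I_A²/I_B².
A: Δ = 4!·2!·4!/11! = 1/34650; Racah Σ t=0..1: t=0:+1/144 t=1:−1/288 = 1/288; ⇒ 3j(3 4 3; 2 -3 1)² = 1/99, sgn +1
B: Δ = 4!·2!·4!/11! = 1/34650; Racah Σ t=0..1: t=0:+1/576 t=1:−1/72 = -7/576; ⇒ 3j(3 4 3; 2 0 -2)² = 7/198, sgn +1
I_A²/I_B² = (1/99)/(7/198) = 2/7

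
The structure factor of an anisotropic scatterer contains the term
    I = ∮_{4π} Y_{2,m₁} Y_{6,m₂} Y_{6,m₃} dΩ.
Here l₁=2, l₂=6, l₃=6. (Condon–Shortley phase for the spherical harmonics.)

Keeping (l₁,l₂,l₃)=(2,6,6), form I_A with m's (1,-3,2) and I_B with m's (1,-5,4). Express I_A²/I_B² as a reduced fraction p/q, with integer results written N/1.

Same 2,6,6: normalisation and zero-m 3j drop out of the ratio.
A: Δ: 2! 2! 10! / 15! → 1/90090; sum: t=0:+1/60480 t=1:−1/161280 = 1/96768; 3j²(2 6 6; 1 -3 2) = Δ·Π!·Σ² = 15/1001  (sign +1)
B: Δ: 2! 2! 10! / 15! → 1/90090; sum: t=0:+1/725760 t=1:−1/7257600 = 1/806400; 3j²(2 6 6; 1 -5 4) = Δ·Π!·Σ² = 27/910  (sign +1)
I_A²/I_B² = (15/1001)/(27/910) = 50/99

50/99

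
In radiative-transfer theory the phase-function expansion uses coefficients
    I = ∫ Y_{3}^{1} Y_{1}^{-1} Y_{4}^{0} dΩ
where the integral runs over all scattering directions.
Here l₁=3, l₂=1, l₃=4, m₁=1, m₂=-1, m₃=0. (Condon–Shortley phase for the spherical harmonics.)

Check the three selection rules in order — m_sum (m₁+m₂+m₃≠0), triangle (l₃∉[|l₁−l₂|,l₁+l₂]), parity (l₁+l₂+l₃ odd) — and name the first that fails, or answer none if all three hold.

none

Σmᵢ = 0  ✓
l₃∈[|l₁−l₂|,l₁+l₂]=[2,4], have l₃=4  ✓
Σlᵢ = 8 ⇒ even  ✓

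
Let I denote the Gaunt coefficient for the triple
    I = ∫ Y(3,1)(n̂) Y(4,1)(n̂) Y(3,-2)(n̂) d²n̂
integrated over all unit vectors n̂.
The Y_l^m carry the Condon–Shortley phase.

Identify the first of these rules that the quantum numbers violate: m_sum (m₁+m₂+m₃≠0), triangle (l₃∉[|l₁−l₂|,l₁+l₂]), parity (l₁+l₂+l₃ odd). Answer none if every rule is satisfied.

none

azimuthal sum: 1 + 1 − 2 = 0  ✓
1 ≤ 3 ≤ 7 (triangle on l)  ✓
L = 3 + 4 + 3 = 10 (even)  ✓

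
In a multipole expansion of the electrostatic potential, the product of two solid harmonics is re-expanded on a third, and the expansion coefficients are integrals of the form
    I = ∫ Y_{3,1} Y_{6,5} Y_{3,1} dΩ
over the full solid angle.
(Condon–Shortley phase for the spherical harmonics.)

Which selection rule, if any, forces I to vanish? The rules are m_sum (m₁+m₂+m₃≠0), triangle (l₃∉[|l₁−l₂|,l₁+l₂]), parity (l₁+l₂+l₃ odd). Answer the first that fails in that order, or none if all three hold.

azimuthal sum: 1 + 5 + 1 = 7  ✗
3 ≤ 3 ≤ 9 (triangle on l)
L = 3 + 6 + 3 = 12 (even)

m_sum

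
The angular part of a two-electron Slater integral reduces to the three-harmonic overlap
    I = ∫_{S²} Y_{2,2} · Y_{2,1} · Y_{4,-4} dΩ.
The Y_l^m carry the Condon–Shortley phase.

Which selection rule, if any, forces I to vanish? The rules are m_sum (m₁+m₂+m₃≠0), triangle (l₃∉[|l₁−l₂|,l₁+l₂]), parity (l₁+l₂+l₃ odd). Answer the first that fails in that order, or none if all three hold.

m_sum

azimuthal sum: 2 + 1 − 4 = -1  ✗
0 ≤ 4 ≤ 4 (triangle on l)
L = 2 + 2 + 4 = 8 (even)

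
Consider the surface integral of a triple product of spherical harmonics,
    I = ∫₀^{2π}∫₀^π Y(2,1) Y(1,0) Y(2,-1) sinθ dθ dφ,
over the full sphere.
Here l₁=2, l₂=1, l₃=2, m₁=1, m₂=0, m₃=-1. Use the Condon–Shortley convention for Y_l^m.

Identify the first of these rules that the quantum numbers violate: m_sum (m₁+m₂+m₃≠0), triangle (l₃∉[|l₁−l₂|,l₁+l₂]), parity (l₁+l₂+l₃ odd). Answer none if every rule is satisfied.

m₁+m₂+m₃ = 1 + 0 − 1 = 0  ✓
triangle: |2−1|=1 ≤ l₃=2 ≤ 2+1=3  ✓
parity: l₁+l₂+l₃ = 5 is odd  ✗

parity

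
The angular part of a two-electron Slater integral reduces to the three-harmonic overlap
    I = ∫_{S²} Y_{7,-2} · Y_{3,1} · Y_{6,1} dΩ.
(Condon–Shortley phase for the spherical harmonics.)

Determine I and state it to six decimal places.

m-sum 0 ✓  L=16 even ✓  4≤6≤10 ✓
Π(2lᵢ+1) = 15×7×13 = 1365
triangle coeff Δ(7,3,6) = 1/2042040
Σ_t [1,3]: t=1:−1/207360 t=2:+1/57600 t=3:−1/207360 = 1/129600
(3j)²=168/12155 [(7 3 6; 0 0 0)], sign=+1
Σ_t [2,4]: t=2:+1/241920 t=3:−1/103680 t=4:+1/691200 = -59/14515200
(3j)²=3481/340340 [(7 3 6; -2 1 1)], sign=+1
⇒ 4πI² = 438606/2272985
I = (+1)√(438606/2272985/(4π)) = 0.12391791

0.123918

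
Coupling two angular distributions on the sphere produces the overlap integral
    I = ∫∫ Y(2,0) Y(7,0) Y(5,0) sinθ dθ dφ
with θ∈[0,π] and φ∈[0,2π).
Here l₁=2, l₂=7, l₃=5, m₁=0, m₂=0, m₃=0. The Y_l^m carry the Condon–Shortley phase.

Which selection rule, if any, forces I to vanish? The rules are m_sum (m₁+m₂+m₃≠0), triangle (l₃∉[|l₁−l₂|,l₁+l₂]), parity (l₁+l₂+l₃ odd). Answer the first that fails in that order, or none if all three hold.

Σmᵢ = 0  ✓
l₃∈[|l₁−l₂|,l₁+l₂]=[5,9], have l₃=5  ✓
Σlᵢ = 14 ⇒ even  ✓

none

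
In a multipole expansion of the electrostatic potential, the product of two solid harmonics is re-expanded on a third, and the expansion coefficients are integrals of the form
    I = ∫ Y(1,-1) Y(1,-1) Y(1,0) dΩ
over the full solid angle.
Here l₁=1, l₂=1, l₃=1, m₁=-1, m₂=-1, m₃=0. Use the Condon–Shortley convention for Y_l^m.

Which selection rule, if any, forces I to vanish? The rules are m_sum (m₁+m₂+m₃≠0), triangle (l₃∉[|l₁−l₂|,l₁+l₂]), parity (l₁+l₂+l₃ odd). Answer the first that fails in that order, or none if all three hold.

m₁+m₂+m₃ = -1 − 1 + 0 = -2  ✗
triangle: |1−1|=0 ≤ l₃=1 ≤ 1+1=2
parity: l₁+l₂+l₃ = 3 is odd

m_sum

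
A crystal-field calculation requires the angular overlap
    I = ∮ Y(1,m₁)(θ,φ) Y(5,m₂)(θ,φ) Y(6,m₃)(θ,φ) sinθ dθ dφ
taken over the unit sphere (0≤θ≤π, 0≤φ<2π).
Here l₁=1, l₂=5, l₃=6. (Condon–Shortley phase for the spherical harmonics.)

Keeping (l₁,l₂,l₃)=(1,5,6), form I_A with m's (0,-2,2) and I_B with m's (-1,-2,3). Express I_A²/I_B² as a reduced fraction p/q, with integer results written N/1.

8/9

Same 1,5,6: normalisation and zero-m 3j drop out of the ratio.
A: Δ: 0! 2! 10! / 13! → 1/858; sum: t=0:+1/30240 = 1/30240; 3j²(1 5 6; 0 -2 2) = Δ·Π!·Σ² = 16/429  (sign +1)
B: Δ: 0! 2! 10! / 13! → 1/858; sum: t=0:+1/60480 = 1/60480; 3j²(1 5 6; -1 -2 3) = Δ·Π!·Σ² = 6/143  (sign -1)
I_A²/I_B² = (16/429)/(6/143) = 8/9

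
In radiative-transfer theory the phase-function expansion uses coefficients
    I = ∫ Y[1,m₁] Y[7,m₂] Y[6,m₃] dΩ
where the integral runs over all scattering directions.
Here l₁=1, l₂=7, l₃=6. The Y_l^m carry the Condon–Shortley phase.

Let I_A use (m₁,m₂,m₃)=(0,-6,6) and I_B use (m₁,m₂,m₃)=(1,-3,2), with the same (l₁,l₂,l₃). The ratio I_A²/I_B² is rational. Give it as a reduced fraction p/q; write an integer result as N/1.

13/45

Shared (l₁,l₂,l₃)=(1,7,6): N and (l;000)² cancel in I_A²/I_B².
A: Δ = 2!·0!·12!/15! = 1/1365; Racah Σ t=1..1: t=1:−1/479001600 = -1/479001600; ⇒ 3j(1 7 6; 0 -6 6)² = 1/105, sgn -1
B: Δ = 2!·0!·12!/15! = 1/1365; Racah Σ t=0..0: t=0:+1/1935360 = 1/1935360; ⇒ 3j(1 7 6; 1 -3 2)² = 3/91, sgn +1
I_A²/I_B² = (1/105)/(3/91) = 13/45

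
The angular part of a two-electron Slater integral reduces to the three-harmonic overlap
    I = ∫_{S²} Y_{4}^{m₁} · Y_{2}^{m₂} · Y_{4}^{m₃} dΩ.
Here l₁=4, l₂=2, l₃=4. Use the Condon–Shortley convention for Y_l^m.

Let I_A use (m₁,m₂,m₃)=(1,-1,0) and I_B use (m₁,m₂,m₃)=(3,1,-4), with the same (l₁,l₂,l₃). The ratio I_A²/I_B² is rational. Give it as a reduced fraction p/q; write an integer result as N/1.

Same 4,2,4: normalisation and zero-m 3j drop out of the ratio.
A: Δ: 2! 6! 2! / 11! → 1/13860; sum: t=0:+1/72 t=1:−1/96 = 1/288; 3j²(4 2 4; 1 -1 0) = Δ·Π!·Σ² = 1/462  (sign +1)
B: Δ: 2! 6! 2! / 11! → 1/13860; sum: t=1:−1/1440 = -1/1440; 3j²(4 2 4; 3 1 -4) = Δ·Π!·Σ² = 7/165  (sign -1)
I_A²/I_B² = (1/462)/(7/165) = 5/98

5/98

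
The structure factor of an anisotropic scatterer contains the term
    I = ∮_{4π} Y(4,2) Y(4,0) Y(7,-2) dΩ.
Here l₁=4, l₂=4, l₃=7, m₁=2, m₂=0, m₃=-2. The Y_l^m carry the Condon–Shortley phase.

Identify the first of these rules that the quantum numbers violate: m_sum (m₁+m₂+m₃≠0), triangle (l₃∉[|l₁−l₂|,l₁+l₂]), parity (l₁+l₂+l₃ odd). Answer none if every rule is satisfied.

azimuthal sum: 2 + 0 − 2 = 0  ✓
0 ≤ 7 ≤ 8 (triangle on l)  ✓
L = 4 + 4 + 7 = 15 (odd)  ✗

parity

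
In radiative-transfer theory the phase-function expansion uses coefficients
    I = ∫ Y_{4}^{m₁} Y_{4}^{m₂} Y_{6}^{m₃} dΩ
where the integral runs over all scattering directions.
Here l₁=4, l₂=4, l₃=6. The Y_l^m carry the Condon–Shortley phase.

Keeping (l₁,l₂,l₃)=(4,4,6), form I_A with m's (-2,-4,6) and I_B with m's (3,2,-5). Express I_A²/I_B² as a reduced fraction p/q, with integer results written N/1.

Shared (l₁,l₂,l₃)=(4,4,6): N and (l;000)² cancel in I_A²/I_B².
A: Δ = 2!·6!·6!/15! = 1/1261260; Racah Σ t=0..0: t=0:+1/1036800 = 1/1036800; ⇒ 3j(4 4 6; -2 -4 6)² = 4/195, sgn +1
B: Δ = 2!·6!·6!/15! = 1/1261260; Racah Σ t=0..1: t=0:+1/172800 t=1:−1/86400 = -1/172800; ⇒ 3j(4 4 6; 3 2 -5)² = 1/130, sgn +1
I_A²/I_B² = (4/195)/(1/130) = 8/3

8/3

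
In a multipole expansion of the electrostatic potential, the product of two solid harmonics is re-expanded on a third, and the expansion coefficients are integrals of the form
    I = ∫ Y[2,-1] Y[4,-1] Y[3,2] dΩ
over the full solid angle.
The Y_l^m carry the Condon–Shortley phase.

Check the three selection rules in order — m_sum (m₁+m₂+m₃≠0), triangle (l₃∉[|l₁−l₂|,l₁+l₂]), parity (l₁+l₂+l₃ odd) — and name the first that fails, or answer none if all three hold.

parity

m₁+m₂+m₃ = -1 − 1 + 2 = 0  ✓
triangle: |2−4|=2 ≤ l₃=3 ≤ 2+4=6  ✓
parity: l₁+l₂+l₃ = 9 is odd  ✗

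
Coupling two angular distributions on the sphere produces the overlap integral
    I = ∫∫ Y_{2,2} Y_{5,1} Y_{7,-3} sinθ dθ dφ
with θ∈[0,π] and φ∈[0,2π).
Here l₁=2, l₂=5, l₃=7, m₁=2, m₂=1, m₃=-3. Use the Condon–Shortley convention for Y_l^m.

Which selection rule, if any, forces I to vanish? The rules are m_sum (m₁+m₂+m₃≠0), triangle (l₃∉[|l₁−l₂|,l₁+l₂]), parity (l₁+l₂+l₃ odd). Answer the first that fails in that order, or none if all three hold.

none

m₁+m₂+m₃ = 2 + 1 − 3 = 0  ✓
triangle: |2−5|=3 ≤ l₃=7 ≤ 2+5=7  ✓
parity: l₁+l₂+l₃ = 14 is even  ✓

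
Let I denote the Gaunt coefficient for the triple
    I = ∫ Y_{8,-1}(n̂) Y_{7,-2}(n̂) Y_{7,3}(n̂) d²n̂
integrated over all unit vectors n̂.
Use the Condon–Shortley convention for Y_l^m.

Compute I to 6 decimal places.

m-sum 0 ✓  L=22 even ✓  1≤7≤15 ✓
Π(2lᵢ+1) = 17×15×15 = 3825
triangle coeff Δ(8,7,7) = 1/22086194130
Σ_t [1,7]: t=1:−1/18289152000 t=2:+1/248832000 t=3:−1/24883200 t=4:+1/11943936 t=5:−1/24883200 t=6:+1/248832000 t=7:−1/18289152000 = 11/975421440
(3j)²=1750/289731 [(8 7 7; 0 0 0)], sign=-1
Σ_t [1,5]: t=1:−1/9754214400 t=2:+1/261273600 t=3:−1/49766400 t=4:+1/49766400 t=5:−1/298598400 = 11/29262643200
(3j)²=30/676039 [(8 7 7; -1 -2 3)], sign=+1
⇒ 4πI² = 562500/548653937
I = (-1)√(562500/548653937/(4π)) = -0.00903248

-0.009032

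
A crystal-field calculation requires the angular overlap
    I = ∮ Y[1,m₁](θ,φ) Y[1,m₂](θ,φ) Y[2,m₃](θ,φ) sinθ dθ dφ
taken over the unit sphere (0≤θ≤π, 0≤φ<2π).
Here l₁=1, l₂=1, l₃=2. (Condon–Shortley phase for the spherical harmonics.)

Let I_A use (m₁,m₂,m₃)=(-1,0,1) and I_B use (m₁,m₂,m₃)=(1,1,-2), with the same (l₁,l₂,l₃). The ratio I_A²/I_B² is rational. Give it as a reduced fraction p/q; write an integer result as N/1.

1/2

l's match ⇒ only the (l;m) 3-j factors differ between A and B.
A: triangle coeff Δ(1,1,2) = 1/30; Σ_t [0,0]: t=0:+1/2 = 1/2; (3j)²=1/10 [(1 1 2; -1 0 1)], sign=-1
B: triangle coeff Δ(1,1,2) = 1/30; Σ_t [0,0]: t=0:+1/4 = 1/4; (3j)²=1/5 [(1 1 2; 1 1 -2)], sign=+1
I_A²/I_B² = (1/10)/(1/5) = 1/2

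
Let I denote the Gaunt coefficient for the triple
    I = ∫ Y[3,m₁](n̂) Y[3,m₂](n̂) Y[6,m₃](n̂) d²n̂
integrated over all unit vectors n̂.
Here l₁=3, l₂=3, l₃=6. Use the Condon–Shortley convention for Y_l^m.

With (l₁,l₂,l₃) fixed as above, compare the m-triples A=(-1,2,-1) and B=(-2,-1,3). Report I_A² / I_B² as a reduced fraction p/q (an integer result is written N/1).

5/18

Shared (l₁,l₂,l₃)=(3,3,6): N and (l;000)² cancel in I_A²/I_B².
A: Δ = 0!·6!·6!/13! = 1/12012; Racah Σ t=0..0: t=0:+1/5760 = 1/5760; ⇒ 3j(3 3 6; -1 2 -1)² = 5/572, sgn -1
B: Δ = 0!·6!·6!/13! = 1/12012; Racah Σ t=0..0: t=0:+1/5760 = 1/5760; ⇒ 3j(3 3 6; -2 -1 3)² = 9/286, sgn -1
I_A²/I_B² = (5/572)/(9/286) = 5/18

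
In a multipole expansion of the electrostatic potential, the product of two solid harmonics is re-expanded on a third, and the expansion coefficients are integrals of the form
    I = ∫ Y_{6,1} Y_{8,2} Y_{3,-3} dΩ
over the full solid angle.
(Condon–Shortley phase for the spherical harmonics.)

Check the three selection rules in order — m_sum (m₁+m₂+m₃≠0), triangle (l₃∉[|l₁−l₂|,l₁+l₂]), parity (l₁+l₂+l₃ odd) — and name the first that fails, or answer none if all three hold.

azimuthal sum: 1 + 2 − 3 = 0  ✓
2 ≤ 3 ≤ 14 (triangle on l)  ✓
L = 6 + 8 + 3 = 17 (odd)  ✗

parity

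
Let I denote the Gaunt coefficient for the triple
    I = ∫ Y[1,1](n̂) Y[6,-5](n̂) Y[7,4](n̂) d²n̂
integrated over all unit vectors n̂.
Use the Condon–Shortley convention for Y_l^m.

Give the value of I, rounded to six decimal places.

m-sum 0 ✓  L=14 even ✓  5≤7≤7 ✓
Π(2lᵢ+1) = 3×13×15 = 585
triangle coeff Δ(1,6,7) = 1/1365
Σ_t [0,0]: t=0:+1/518400 = 1/518400
(3j)²=7/195 [(1 6 7; 0 0 0)], sign=-1
Σ_t [0,0]: t=0:+1/79833600 = 1/79833600
(3j)²=1/455 [(1 6 7; 1 -5 4)], sign=-1
⇒ 4πI² = 3/65
I = (+1)√(3/65/(4π)) = 0.06060368

0.060604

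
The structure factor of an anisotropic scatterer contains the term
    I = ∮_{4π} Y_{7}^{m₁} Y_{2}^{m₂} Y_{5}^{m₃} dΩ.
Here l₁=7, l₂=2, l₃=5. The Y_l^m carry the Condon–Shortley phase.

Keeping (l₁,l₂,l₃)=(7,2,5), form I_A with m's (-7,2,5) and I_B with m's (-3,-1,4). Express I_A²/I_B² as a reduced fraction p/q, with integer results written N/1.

Shared (l₁,l₂,l₃)=(7,2,5): N and (l;000)² cancel in I_A²/I_B².
A: Δ = 4!·10!·0!/15! = 1/15015; Racah Σ t=4..4: t=4:+1/87091200 = 1/87091200; ⇒ 3j(7 2 5; -7 2 5)² = 1/15, sgn +1
B: Δ = 4!·10!·0!/15! = 1/15015; Racah Σ t=1..1: t=1:−1/2177280 = -1/2177280; ⇒ 3j(7 2 5; -3 -1 4)² = 8/3003, sgn +1
I_A²/I_B² = (1/15)/(8/3003) = 1001/40

1001/40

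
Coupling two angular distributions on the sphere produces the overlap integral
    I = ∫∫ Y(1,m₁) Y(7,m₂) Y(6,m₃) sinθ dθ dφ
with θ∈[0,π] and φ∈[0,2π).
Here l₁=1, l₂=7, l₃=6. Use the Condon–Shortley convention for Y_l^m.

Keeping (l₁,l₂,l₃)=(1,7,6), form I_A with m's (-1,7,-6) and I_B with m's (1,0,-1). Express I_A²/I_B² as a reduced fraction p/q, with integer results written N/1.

Same 1,7,6: normalisation and zero-m 3j drop out of the ratio.
A: Δ: 2! 0! 12! / 15! → 1/1365; sum: t=2:+1/958003200 = 1/958003200; 3j²(1 7 6; -1 7 -6) = Δ·Π!·Σ² = 1/15  (sign +1)
B: Δ: 2! 0! 12! / 15! → 1/1365; sum: t=0:+1/1209600 = 1/1209600; 3j²(1 7 6; 1 0 -1) = Δ·Π!·Σ² = 1/65  (sign -1)
I_A²/I_B² = (1/15)/(1/65) = 13/3

13/3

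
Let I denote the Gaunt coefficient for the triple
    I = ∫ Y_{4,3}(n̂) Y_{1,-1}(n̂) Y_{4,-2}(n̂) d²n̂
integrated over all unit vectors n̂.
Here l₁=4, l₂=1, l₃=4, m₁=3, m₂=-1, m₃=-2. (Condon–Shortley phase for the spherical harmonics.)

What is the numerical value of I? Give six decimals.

L=9 odd ⇒ parity kills the (l;000) factor ⇒ I = 0

0.000000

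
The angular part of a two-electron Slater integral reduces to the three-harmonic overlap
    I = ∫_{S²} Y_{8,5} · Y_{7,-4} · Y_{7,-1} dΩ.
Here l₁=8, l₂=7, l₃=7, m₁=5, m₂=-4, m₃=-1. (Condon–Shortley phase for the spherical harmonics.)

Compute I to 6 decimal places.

0.119600

Checks pass: Σm=0; 22 even; l₃=7∈[1,15].
(2·8+1)(2·7+1)(2·7+1) = 3825
Δ: 8! 8! 6! / 23! → 1/22086194130
sum: t=1:−1/18289152000 t=2:+1/248832000 t=3:−1/24883200 t=4:+1/11943936 t=5:−1/24883200 t=6:+1/248832000 t=7:−1/18289152000 = 11/975421440
3j²(8 7 7; 0 0 0) = Δ·Π!·Σ² = 1750/289731  (sign -1)
sum: t=0:+1/1045094400 t=1:−1/348364800 t=2:+1/870912000 t=3:−1/20901888000 = -17/20901888000
3j²(8 7 7; 5 -4 -1) = Δ·Π!·Σ² = 17/2185  (sign -1)
combine: 4πI² = 3825·1750/289731·17/2185 = 446250/2482597
take √, sign +1: I = 0.11959997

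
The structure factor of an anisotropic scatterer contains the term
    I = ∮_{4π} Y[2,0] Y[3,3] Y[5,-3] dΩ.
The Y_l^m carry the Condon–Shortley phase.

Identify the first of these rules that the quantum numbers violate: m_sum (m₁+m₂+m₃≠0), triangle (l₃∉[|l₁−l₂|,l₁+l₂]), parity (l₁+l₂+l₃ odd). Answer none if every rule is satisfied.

m₁+m₂+m₃ = 0 + 3 − 3 = 0  ✓
triangle: |2−3|=1 ≤ l₃=5 ≤ 2+3=5  ✓
parity: l₁+l₂+l₃ = 10 is even  ✓

none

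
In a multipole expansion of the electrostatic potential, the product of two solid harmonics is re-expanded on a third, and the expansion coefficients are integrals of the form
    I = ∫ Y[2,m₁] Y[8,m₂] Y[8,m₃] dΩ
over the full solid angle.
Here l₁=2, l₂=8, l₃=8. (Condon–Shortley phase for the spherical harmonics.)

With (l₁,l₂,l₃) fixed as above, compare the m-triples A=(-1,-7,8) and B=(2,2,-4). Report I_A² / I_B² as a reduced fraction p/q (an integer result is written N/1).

10/11

l's match ⇒ only the (l;m) 3-j factors differ between A and B.
A: triangle coeff Δ(2,8,8) = 1/348840; Σ_t [1,1]: t=1:−1/174356582400 = -1/174356582400; (3j)²=5/323 [(2 8 8; -1 -7 8)], sign=-1
B: triangle coeff Δ(2,8,8) = 1/348840; Σ_t [0,0]: t=0:+1/348364800 = 1/348364800; (3j)²=11/646 [(2 8 8; 2 2 -4)], sign=+1
I_A²/I_B² = (5/323)/(11/646) = 10/11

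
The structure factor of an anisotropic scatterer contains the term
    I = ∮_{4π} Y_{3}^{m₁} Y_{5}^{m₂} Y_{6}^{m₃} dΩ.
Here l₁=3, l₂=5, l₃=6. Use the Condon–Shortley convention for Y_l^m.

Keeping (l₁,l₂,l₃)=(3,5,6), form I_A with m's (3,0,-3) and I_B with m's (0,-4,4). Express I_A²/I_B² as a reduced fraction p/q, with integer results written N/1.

28/15

Shared (l₁,l₂,l₃)=(3,5,6): N and (l;000)² cancel in I_A²/I_B².
A: Δ = 2!·4!·8!/15! = 1/675675; Racah Σ t=0..0: t=0:+1/34560 = 1/34560; ⇒ 3j(3 5 6; 3 0 -3)² = 4/143, sgn -1
B: Δ = 2!·4!·8!/15! = 1/675675; Racah Σ t=0..1: t=0:+1/60480 t=1:−1/161280 = 1/96768; ⇒ 3j(3 5 6; 0 -4 4)² = 15/1001, sgn +1
I_A²/I_B² = (4/143)/(15/1001) = 28/15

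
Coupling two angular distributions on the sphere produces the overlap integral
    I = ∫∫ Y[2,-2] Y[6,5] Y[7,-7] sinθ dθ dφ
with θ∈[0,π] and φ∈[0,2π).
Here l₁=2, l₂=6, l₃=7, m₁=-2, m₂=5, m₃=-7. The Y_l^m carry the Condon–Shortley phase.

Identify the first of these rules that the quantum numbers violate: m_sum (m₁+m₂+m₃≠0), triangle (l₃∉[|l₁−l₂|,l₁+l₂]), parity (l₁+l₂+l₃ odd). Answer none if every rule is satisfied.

azimuthal sum: -2 + 5 − 7 = -4  ✗
4 ≤ 7 ≤ 8 (triangle on l)
L = 2 + 6 + 7 = 15 (odd)

m_sum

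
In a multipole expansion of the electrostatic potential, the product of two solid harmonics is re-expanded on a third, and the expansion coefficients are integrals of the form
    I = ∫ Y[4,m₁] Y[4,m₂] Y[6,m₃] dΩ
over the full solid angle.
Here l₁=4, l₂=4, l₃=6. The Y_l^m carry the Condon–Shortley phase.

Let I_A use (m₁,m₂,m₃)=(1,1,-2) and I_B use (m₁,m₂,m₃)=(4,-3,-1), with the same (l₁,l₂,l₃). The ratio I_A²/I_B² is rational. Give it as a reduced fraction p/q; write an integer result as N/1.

Same 4,4,6: normalisation and zero-m 3j drop out of the ratio.
A: Δ: 2! 6! 6! / 15! → 1/1261260; sum: t=0:+1/8640 t=1:−1/2304 t=2:+1/8640 = -7/34560; 3j²(4 4 6; 1 1 -2) = Δ·Π!·Σ² = 7/429  (sign -1)
B: Δ: 2! 6! 6! / 15! → 1/1261260; sum: t=0:+1/172800 = 1/172800; 3j²(4 4 6; 4 -3 -1) = Δ·Π!·Σ² = 7/2145  (sign -1)
I_A²/I_B² = (7/429)/(7/2145) = 5/1

5/1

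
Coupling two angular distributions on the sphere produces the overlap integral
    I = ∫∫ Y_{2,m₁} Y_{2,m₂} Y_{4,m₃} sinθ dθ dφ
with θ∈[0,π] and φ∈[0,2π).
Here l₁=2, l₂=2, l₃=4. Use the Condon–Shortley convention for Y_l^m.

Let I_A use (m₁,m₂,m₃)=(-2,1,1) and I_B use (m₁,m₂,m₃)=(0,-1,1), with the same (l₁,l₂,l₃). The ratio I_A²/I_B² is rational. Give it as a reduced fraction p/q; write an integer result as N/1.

1/6

Same 2,2,4: normalisation and zero-m 3j drop out of the ratio.
A: Δ: 0! 4! 4! / 9! → 1/630; sum: t=0:+1/144 = 1/144; 3j²(2 2 4; -2 1 1) = Δ·Π!·Σ² = 1/126  (sign -1)
B: Δ: 0! 4! 4! / 9! → 1/630; sum: t=0:+1/24 = 1/24; 3j²(2 2 4; 0 -1 1) = Δ·Π!·Σ² = 1/21  (sign -1)
I_A²/I_B² = (1/126)/(1/21) = 1/6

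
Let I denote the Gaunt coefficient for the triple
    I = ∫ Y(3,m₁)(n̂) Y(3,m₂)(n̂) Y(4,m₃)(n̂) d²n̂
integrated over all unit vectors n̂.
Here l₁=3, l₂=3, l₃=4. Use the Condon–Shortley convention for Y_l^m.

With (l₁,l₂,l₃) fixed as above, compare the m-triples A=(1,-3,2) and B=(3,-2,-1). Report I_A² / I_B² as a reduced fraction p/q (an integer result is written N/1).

l's match ⇒ only the (l;m) 3-j factors differ between A and B.
A: triangle coeff Δ(3,3,4) = 1/34650; Σ_t [0,0]: t=0:+1/192 = 1/192; (3j)²=3/77 [(3 3 4; 1 -3 2)], sign=+1
B: triangle coeff Δ(3,3,4) = 1/34650; Σ_t [0,0]: t=0:+1/288 = 1/288; (3j)²=5/231 [(3 3 4; 3 -2 -1)], sign=-1
I_A²/I_B² = (3/77)/(5/231) = 9/5

9/5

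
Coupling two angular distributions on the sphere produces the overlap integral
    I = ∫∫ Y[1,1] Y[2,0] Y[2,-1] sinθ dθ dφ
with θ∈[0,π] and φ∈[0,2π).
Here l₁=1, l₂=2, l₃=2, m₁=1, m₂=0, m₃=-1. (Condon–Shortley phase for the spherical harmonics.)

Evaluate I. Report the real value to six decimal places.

0.000000

l₁+l₂+l₃=5 is odd: 3j(l;000)=0 ⇒ I=0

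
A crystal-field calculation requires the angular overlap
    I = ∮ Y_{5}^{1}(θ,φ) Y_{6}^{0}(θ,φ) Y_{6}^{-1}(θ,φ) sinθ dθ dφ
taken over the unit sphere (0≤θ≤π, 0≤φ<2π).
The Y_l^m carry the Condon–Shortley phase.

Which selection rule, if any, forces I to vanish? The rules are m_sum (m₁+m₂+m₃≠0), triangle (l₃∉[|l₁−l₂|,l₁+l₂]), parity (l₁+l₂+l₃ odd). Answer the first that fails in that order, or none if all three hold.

parity

m₁+m₂+m₃ = 1 + 0 − 1 = 0  ✓
triangle: |5−6|=1 ≤ l₃=6 ≤ 5+6=11  ✓
parity: l₁+l₂+l₃ = 17 is odd  ✗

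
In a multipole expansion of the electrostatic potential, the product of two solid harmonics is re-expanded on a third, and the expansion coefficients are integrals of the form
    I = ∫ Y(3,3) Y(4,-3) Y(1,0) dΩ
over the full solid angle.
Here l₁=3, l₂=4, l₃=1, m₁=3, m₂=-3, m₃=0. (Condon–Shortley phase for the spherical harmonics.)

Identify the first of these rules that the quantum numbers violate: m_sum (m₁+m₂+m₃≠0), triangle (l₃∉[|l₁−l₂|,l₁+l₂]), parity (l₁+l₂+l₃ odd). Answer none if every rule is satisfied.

none

azimuthal sum: 3 − 3 + 0 = 0  ✓
1 ≤ 1 ≤ 7 (triangle on l)  ✓
L = 3 + 4 + 1 = 8 (even)  ✓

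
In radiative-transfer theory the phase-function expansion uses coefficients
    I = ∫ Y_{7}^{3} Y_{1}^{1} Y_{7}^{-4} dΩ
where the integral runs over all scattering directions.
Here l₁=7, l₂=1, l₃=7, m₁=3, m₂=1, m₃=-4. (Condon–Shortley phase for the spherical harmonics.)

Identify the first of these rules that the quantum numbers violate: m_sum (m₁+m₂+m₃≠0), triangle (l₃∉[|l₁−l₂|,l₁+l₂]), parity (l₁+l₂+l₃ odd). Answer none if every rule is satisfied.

Σmᵢ = 0  ✓
l₃∈[|l₁−l₂|,l₁+l₂]=[6,8], have l₃=7  ✓
Σlᵢ = 15 ⇒ odd  ✗

parity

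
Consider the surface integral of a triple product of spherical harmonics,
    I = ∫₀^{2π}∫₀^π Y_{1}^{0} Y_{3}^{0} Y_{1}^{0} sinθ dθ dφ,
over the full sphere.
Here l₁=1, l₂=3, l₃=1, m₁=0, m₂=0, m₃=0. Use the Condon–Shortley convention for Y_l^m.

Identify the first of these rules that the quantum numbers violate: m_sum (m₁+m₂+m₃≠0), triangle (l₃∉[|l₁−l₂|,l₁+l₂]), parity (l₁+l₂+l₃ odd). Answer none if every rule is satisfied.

azimuthal sum: 0 + 0 + 0 = 0  ✓
2 ≤ 1 ≤ 4 (triangle on l)  ✗
L = 1 + 3 + 1 = 5 (odd)

triangle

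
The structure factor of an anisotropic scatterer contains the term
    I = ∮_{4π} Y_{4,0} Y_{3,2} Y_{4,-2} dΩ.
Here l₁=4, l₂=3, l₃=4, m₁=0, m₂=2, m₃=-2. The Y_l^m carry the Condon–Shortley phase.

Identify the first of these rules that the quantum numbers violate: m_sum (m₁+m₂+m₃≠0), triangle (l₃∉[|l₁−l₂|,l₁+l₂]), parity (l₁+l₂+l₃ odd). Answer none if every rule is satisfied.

m₁+m₂+m₃ = 0 + 2 − 2 = 0  ✓
triangle: |4−3|=1 ≤ l₃=4 ≤ 4+3=7  ✓
parity: l₁+l₂+l₃ = 11 is odd  ✗

parity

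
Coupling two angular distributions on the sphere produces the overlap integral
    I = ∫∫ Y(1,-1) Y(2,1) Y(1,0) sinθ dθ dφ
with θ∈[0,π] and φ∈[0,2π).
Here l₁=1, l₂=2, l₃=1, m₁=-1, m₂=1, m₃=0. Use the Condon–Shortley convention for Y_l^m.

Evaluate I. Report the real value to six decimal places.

-0.218510

m-sum 0 ✓  L=4 even ✓  1≤1≤3 ✓
Π(2lᵢ+1) = 3×5×3 = 45
triangle coeff Δ(1,2,1) = 1/30
Σ_t [1,1]: t=1:−1/1 = -1/1
(3j)²=2/15 [(1 2 1; 0 0 0)], sign=+1
Σ_t [2,2]: t=2:+1/2 = 1/2
(3j)²=1/10 [(1 2 1; -1 1 0)], sign=-1
⇒ 4πI² = 3/5
I = (-1)√(3/5/(4π)) = -0.21850969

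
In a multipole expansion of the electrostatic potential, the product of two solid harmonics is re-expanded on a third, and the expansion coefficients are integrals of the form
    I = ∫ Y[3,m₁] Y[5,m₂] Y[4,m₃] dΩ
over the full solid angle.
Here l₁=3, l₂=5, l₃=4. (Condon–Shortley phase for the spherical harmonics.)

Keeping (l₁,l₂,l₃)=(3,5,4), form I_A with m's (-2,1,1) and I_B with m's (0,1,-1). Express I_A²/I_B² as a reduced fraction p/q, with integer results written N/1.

3125/2166

Same 3,5,4: normalisation and zero-m 3j drop out of the ratio.
A: Δ: 4! 2! 6! / 13! → 1/180180; sum: t=3:−1/432 t=4:+1/1152 = -5/3456; 3j²(3 5 4; -2 1 1) = Δ·Π!·Σ² = 625/36036  (sign +1)
B: Δ: 4! 2! 6! / 13! → 1/180180; sum: t=1:−1/1440 t=2:+1/192 t=3:−1/432 = 19/8640; 3j²(3 5 4; 0 1 -1) = Δ·Π!·Σ² = 361/30030  (sign -1)
I_A²/I_B² = (625/36036)/(361/30030) = 3125/2166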